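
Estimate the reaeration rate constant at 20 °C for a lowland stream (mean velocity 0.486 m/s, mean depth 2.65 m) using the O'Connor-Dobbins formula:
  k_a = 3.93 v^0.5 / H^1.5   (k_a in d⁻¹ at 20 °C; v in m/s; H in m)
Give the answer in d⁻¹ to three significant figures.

k_a = 3.93 × 0.486^0.5 / 2.65^1.5 = 3.93 × 0.6971 / 4.314 = 0.6351 d⁻¹.

k_a ≈ 0.635 d⁻¹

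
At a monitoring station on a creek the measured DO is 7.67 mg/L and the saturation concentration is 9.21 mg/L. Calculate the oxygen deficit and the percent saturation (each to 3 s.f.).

D ≈ 1.54 mg/L; 83.3 % saturation

D = C_s − C = 9.21 − 7.67 = 1.54 mg/L.
% saturation = 7.67/9.21 × 100 = 83.3 %.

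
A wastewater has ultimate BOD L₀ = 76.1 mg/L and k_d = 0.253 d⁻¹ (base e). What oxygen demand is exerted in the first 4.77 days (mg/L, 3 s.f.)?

y ≈ 53.3 mg/L

y_t = L₀(1 − e^(−k_d t)) = 76.1 × (1 − e^(−0.253×4.77))
= 76.1 × (1 − 0.2992) = 76.1 × 0.7008 = 53.33 mg/L.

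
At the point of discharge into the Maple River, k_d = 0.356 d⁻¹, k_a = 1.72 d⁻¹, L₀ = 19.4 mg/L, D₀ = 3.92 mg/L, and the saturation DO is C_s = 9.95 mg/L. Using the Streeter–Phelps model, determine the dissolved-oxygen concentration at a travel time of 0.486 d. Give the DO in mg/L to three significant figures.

k_d L₀/(k_a−k_d) = 0.356×19.4/(1.72−0.356) = 6.906/1.364 = 5.063 mg/L.
e^(−k_d t) = e^(−0.356×0.4860) = 0.8411; e^(−k_a t) = e^(−1.72×0.4860) = 0.4335.
D = 5.063 × (0.8411 − 0.4335) + 3.92 × 0.4335 = 2.064 + 1.699 = 3.763 mg/L.
DO = C_s − D = 9.95 − 3.763 = 6.187 mg/L.

DO ≈ 6.19 mg/L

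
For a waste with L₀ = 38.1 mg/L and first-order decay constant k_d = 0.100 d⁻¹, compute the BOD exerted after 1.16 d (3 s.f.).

y_t = L₀(1 − e^(−k_d t)) = 38.1 × (1 − e^(−0.100×1.16))
= 38.1 × (1 − 0.8905) = 38.1 × 0.1095 = 4.173 mg/L.

y ≈ 4.17 mg/L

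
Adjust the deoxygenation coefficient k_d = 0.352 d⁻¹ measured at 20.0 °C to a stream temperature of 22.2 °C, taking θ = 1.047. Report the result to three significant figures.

k_d(T₂) = k_d(T₁) · θ^(T₂−T₁) = 0.352 × 1.047^(22.2−20.0)
= 0.352 × 1.047^2.20 = 0.352 × 1.106 = 0.3894 d⁻¹.

k_d ≈ 0.389 d⁻¹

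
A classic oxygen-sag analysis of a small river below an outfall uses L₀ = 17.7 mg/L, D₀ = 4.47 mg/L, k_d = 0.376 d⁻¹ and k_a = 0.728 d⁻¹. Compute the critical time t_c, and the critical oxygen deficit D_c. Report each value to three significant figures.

At the critical point dD/dt = 0, so k_d L₀ e^(−k_d t) = k_a D. Substituting D(t) from the Streeter–Phelps equation and solving for t gives
t_c = ln[(k_a/k_d)(1 − D₀(k_a−k_d)/(k_d L₀))] / (k_a−k_d).
Here k_a−k_d = 0.3520 d⁻¹ and 1 − D₀(k_a−k_d)/(k_d L₀) = 1 − 4.47×0.3520/(0.376×17.7) = 0.7636, so
t_c = ln(1.936 × 0.7636) / 0.3520 = 0.3910 / 0.3520 = 1.111 d.
D_c = (k_d/k_a) L₀ e^(−k_d t_c) = (0.376/0.728) × 17.7 × e^(−0.376×1.111) = 0.5165 × 17.7 × 0.6586 = 6.021 mg/L.

t_c ≈ 1.11 d; D_c ≈ 6.02 mg/L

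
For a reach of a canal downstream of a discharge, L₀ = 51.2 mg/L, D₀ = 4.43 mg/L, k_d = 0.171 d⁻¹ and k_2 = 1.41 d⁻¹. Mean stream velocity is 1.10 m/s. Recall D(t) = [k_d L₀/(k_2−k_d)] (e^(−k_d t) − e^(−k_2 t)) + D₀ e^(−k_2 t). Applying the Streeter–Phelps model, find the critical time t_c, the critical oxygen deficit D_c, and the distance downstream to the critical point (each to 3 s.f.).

t_c ≈ 0.907 d; D_c ≈ 5.32 mg/L; x_c ≈ 86.2 km

t_c = [1/(k_2−k_d)] ln[(k_2/k_d)(1 − D₀(k_2−k_d)/(k_d L₀))]
= [1/(1.41−0.171)] ln[(1.41/0.171)(1 − 4.43×1.239/(0.171×51.2))]
= (1/1.239) ln[8.246 × 0.3731] = 0.8071 × ln(3.076) = 0.8071 × 1.124 = 0.9070 d.
L(t_c) = L₀ e^(−k_d t_c) = 51.2 × 0.8563 = 43.84 mg/L, and at the critical point k_2 D_c = k_d L, so D_c = (0.171/1.41) × 43.84 = 5.317 mg/L.
x_c = v t_c = 1.10 m/s × 0.9070 d × 86400 s/d = 86200 m ≈ 86.2 km.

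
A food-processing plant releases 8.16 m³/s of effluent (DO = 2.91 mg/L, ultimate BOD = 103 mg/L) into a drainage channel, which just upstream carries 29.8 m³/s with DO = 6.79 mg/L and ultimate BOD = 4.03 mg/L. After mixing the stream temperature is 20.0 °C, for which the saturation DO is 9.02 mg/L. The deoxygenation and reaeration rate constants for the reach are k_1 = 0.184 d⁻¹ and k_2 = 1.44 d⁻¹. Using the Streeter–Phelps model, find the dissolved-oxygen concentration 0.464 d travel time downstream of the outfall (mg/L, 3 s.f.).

DO ≈ 5.95 mg/L

Mixed DO = (29.8×6.79 + 8.16×2.91)/(29.8+8.16) = 226.1/37.96 = 5.956 mg/L.
Mixed L₀ = (29.8×4.03 + 8.16×103)/(37.96) = 960.6/37.96 = 25.30 mg/L.
Initial deficit D₀ = C_s − DO₀ = 9.02 − 5.956 = 3.064 mg/L.
D(0.464) = [0.184×25.30/(1.44−0.184)](e^(−0.184×0.464) − e^(−1.44×0.464)) + 3.064 e^(−1.44×0.464)
= 3.707 × (0.9182 − 0.5127) + 3.064 × 0.5127 = 3.074 mg/L.
DO = 9.02 − 3.074 = 5.946 mg/L.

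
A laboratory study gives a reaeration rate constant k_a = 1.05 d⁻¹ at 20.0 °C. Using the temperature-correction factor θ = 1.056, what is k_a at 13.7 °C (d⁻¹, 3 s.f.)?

k_a ≈ 0.745 d⁻¹

k_a(T₂) = k_a(T₁) · θ^(T₂−T₁) = 1.05 × 1.056^(13.7−20.0)
= 1.05 × 1.056^-6.30 = 1.05 × 0.7094 = 0.7449 d⁻¹.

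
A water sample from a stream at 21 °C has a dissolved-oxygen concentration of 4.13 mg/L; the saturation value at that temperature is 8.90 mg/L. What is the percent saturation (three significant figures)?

% saturation = C/C_s × 100 = 4.13/8.90 × 100 = 46.4 %.

46.4 % saturation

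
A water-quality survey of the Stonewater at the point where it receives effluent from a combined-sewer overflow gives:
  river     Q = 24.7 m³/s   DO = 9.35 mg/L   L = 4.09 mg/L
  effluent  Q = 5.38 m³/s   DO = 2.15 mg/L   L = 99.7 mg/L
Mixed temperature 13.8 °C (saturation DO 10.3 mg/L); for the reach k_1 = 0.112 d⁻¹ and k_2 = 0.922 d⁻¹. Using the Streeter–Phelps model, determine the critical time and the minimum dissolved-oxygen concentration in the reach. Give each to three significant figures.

Mixed DO = (24.7×9.35 + 5.38×2.15)/(24.7+5.38) = 242.5/30.08 = 8.062 mg/L.
Mixed L₀ = (24.7×4.09 + 5.38×99.7)/(30.08) = 637.4/30.08 = 21.19 mg/L.
Initial deficit D₀ = C_s − DO₀ = 10.3 − 8.062 = 2.238 mg/L.
t_c = (1/0.8100) ln[(0.922/0.112)(1 − 2.238×0.8100/(0.112×21.19))] = 1.235 × ln(1.945) = 0.8213 d.
D_c = (0.112/0.922) × 21.19 × e^(−0.112×0.8213) = 0.1215 × 21.19 × 0.9121 = 2.348 mg/L.
Minimum DO = 10.3 − 2.348 = 7.952 mg/L.

t_c ≈ 0.821 d; minimum DO ≈ 7.95 mg/L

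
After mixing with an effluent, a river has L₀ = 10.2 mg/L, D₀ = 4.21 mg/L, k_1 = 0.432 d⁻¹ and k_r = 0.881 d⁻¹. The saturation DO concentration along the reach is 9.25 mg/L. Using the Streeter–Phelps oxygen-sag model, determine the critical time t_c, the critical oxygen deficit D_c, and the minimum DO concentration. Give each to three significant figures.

t_c ≈ 0.339 d; D_c ≈ 4.32 mg/L; min DO ≈ 4.93 mg/L

t_c = [1/(k_r−k_1)] ln[(k_r/k_1)(1 − D₀(k_r−k_1)/(k_1 L₀))]
= [1/(0.881−0.432)] ln[(0.881/0.432)(1 − 4.21×0.4490/(0.432×10.2))]
= (1/0.4490) ln[2.039 × 0.5710] = 2.227 × ln(1.164) = 2.227 × 0.1523 = 0.3392 d.
D_c = (k_1/k_r) L₀ e^(−k_1 t_c) = (0.432/0.881) × 10.2 × e^(−0.432×0.3392) = 0.4904 × 10.2 × 0.8637 = 4.320 mg/L.
Minimum DO = C_s − D_c = 9.25 − 4.320 = 4.930 mg/L.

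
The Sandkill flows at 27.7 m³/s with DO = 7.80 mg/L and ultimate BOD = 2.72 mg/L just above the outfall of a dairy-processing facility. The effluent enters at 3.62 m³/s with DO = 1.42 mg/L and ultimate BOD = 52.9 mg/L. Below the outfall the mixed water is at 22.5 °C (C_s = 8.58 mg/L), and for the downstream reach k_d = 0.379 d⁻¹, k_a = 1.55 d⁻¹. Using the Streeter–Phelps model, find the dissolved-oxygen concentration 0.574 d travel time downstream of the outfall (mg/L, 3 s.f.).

Mixed DO = (27.7×7.80 + 3.62×1.42)/(27.7+3.62) = 221.2/31.32 = 7.063 mg/L.
Mixed L₀ = (27.7×2.72 + 3.62×52.9)/(31.32) = 266.8/31.32 = 8.520 mg/L.
Initial deficit D₀ = C_s − DO₀ = 8.58 − 7.063 = 1.517 mg/L.
D(0.574) = [0.379×8.520/(1.55−0.379)](e^(−0.379×0.574) − e^(−1.55×0.574)) + 1.517 e^(−1.55×0.574)
= 2.757 × (0.8045 − 0.4108) + 1.517 × 0.4108 = 1.709 mg/L.
DO = 8.58 − 1.709 = 6.871 mg/L.

DO ≈ 6.87 mg/L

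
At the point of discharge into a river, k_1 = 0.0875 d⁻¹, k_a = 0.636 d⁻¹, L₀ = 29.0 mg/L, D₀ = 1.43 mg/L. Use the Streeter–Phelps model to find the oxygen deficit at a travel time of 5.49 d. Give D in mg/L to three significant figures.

D ≈ 2.76 mg/L

k_1 L₀/(k_a−k_1) = 0.0875×29.0/(0.636−0.0875) = 2.537/0.5485 = 4.626 mg/L.
e^(−k_1 t) = e^(−0.0875×5.490) = 0.6186; e^(−k_a t) = e^(−0.636×5.490) = 0.03045.
D = 4.626 × (0.6186 − 0.03045) + 1.43 × 0.03045 = 2.721 + 0.04354 = 2.764 mg/L.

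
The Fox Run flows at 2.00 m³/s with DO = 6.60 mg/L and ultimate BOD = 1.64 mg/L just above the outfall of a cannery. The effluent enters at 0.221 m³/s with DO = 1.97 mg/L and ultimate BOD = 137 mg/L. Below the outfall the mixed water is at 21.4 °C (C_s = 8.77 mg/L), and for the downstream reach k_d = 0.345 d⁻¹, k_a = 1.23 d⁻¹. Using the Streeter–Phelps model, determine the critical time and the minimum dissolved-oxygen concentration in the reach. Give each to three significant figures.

t_c ≈ 0.768 d; minimum DO ≈ 5.52 mg/L

Mixed DO = (2.00×6.60 + 0.221×1.97)/(2.00+0.221) = 13.64/2.221 = 6.139 mg/L.
Mixed L₀ = (2.00×1.64 + 0.221×137)/(2.221) = 33.56/2.221 = 15.11 mg/L.
Initial deficit D₀ = C_s − DO₀ = 8.77 − 6.139 = 2.631 mg/L.
t_c = (1/0.8850) ln[(1.23/0.345)(1 − 2.631×0.8850/(0.345×15.11))] = 1.130 × ln(1.973) = 0.7678 d.
D_c = (0.345/1.23) × 15.11 × e^(−0.345×0.7678) = 0.2805 × 15.11 × 0.7673 = 3.252 mg/L.
Minimum DO = 8.77 − 3.252 = 5.518 mg/L.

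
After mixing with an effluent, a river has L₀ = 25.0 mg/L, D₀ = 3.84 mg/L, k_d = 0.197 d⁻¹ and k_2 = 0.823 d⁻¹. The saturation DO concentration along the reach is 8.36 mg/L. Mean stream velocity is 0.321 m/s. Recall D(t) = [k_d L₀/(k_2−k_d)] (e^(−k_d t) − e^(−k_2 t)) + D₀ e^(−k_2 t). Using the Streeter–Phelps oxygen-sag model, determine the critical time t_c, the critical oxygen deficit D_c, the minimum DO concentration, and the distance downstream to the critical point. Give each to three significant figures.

t_c ≈ 1.21 d; D_c ≈ 4.71 mg/L; min DO ≈ 3.65 mg/L; x_c ≈ 33.7 km

t_c = [1/(k_2−k_d)] ln[(k_2/k_d)(1 − D₀(k_2−k_d)/(k_d L₀))]
= [1/(0.823−0.197)] ln[(0.823/0.197)(1 − 3.84×0.6260/(0.197×25.0))]
= (1/0.6260) ln[4.178 × 0.5119] = 1.597 × ln(2.139) = 1.597 × 0.7601 = 1.214 d.
L(t_c) = L₀ e^(−k_d t_c) = 25.0 × 0.7872 = 19.68 mg/L, and at the critical point k_2 D_c = k_d L, so D_c = (0.197/0.823) × 19.68 = 4.711 mg/L.
Minimum DO = C_s − D_c = 8.36 − 4.711 = 3.649 mg/L.
x_c = v t_c = 0.321 m/s × 1.214 d × 86400 s/d = 33680 m ≈ 33.7 km.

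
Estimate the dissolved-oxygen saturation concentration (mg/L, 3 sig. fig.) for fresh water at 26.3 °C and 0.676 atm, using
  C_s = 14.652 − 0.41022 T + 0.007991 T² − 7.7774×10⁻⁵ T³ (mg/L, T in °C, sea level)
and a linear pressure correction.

At sea level: C_s = 14.652 − 0.41022×26.3 + 0.007991×26.3² − 7.7774×10⁻⁵×26.3³ = 7.976 mg/L.
Pressure correction: C_s' = 7.976 × 0.676 = 5.392 mg/L.

C_s ≈ 5.39 mg/L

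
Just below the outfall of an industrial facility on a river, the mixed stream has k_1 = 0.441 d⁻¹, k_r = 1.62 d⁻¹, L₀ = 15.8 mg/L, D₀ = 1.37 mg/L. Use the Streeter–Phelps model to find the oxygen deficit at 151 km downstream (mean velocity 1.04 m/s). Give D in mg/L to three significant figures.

Travel time t = x/v = 151 km / (1.04 m/s) = 151000 m / 1.04 m/s = 145200 s = 1.680 d.
k_1 L₀/(k_r−k_1) = 0.441×15.8/(1.62−0.441) = 6.968/1.179 = 5.910 mg/L.
e^(−k_1 t) = e^(−0.441×1.680) = 0.4766; e^(−k_r t) = e^(−1.62×1.680) = 0.06572.
D = 5.910 × (0.4766 − 0.06572) + 1.37 × 0.06572 = 2.428 + 0.09004 = 2.518 mg/L.

D ≈ 2.52 mg/L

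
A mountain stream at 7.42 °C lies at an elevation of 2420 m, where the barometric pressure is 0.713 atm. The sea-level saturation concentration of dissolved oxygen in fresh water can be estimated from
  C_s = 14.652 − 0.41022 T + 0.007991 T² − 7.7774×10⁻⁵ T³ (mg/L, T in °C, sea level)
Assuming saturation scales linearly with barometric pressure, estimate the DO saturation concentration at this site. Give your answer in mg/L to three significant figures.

At sea level: C_s = 14.652 − 0.41022×7.42 + 0.007991×7.42² − 7.7774×10⁻⁵×7.42³ = 12.02 mg/L.
Pressure correction: C_s' = 12.02 × 0.713 = 8.568 mg/L.

C_s ≈ 8.57 mg/L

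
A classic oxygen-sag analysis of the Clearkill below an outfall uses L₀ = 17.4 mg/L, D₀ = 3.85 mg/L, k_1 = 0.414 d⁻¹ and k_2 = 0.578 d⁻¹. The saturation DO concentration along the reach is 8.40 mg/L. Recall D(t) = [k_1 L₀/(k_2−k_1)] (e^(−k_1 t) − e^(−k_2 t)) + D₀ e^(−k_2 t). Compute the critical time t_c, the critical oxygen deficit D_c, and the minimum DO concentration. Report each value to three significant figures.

t_c ≈ 1.48 d; D_c ≈ 6.77 mg/L; min DO ≈ 1.63 mg/L

At the critical point dD/dt = 0, so k_1 L₀ e^(−k_1 t) = k_2 D. Substituting D(t) from the Streeter–Phelps equation and solving for t gives
t_c = ln[(k_2/k_1)(1 − D₀(k_2−k_1)/(k_1 L₀))] / (k_2−k_1).
Here k_2−k_1 = 0.1640 d⁻¹ and 1 − D₀(k_2−k_1)/(k_1 L₀) = 1 − 3.85×0.1640/(0.414×17.4) = 0.9123, so
t_c = ln(1.396 × 0.9123) / 0.1640 = 0.2420 / 0.1640 = 1.475 d.
D_c = (k_1/k_2) L₀ e^(−k_1 t_c) = (0.414/0.578) × 17.4 × e^(−0.414×1.475) = 0.7163 × 17.4 × 0.5429 = 6.766 mg/L.
Minimum DO = C_s − D_c = 8.40 − 6.766 = 1.634 mg/L.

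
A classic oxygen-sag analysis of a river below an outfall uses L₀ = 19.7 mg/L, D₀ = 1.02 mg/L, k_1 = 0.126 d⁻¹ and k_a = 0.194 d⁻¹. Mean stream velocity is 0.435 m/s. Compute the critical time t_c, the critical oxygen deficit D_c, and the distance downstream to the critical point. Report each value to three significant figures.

At the critical point dD/dt = 0, so k_1 L₀ e^(−k_1 t) = k_a D. Substituting D(t) from the Streeter–Phelps equation and solving for t gives
t_c = ln[(k_a/k_1)(1 − D₀(k_a−k_1)/(k_1 L₀))] / (k_a−k_1).
Here k_a−k_1 = 0.06800 d⁻¹ and 1 − D₀(k_a−k_1)/(k_1 L₀) = 1 − 1.02×0.06800/(0.126×19.7) = 0.9721, so
t_c = ln(1.540 × 0.9721) / 0.06800 = 0.4032 / 0.06800 = 5.930 d.
L(t_c) = L₀ e^(−k_1 t_c) = 19.7 × 0.4737 = 9.332 mg/L, and at the critical point k_a D_c = k_1 L, so D_c = (0.126/0.194) × 9.332 = 6.061 mg/L.
x_c = v t_c = 0.435 m/s × 5.930 d × 86400 s/d = 222900 m ≈ 223 km.

t_c ≈ 5.93 d; D_c ≈ 6.06 mg/L; x_c ≈ 223 km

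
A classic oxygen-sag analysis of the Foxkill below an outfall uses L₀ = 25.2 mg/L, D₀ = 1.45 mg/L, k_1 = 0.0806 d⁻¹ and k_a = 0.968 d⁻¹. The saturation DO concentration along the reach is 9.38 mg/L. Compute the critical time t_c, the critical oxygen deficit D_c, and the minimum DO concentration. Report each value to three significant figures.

t_c ≈ 1.67 d; D_c ≈ 1.83 mg/L; min DO ≈ 7.55 mg/L

t_c = [1/(k_a−k_1)] ln[(k_a/k_1)(1 − D₀(k_a−k_1)/(k_1 L₀))]
= [1/(0.968−0.0806)] ln[(0.968/0.0806)(1 − 1.45×0.8874/(0.0806×25.2))]
= (1/0.8874) ln[12.01 × 0.3665] = 1.127 × ln(4.402) = 1.127 × 1.482 = 1.670 d.
L(t_c) = L₀ e^(−k_1 t_c) = 25.2 × 0.8741 = 22.03 mg/L, and at the critical point k_a D_c = k_1 L, so D_c = (0.0806/0.968) × 22.03 = 1.834 mg/L.
Minimum DO = C_s − D_c = 9.38 − 1.834 = 7.546 mg/L.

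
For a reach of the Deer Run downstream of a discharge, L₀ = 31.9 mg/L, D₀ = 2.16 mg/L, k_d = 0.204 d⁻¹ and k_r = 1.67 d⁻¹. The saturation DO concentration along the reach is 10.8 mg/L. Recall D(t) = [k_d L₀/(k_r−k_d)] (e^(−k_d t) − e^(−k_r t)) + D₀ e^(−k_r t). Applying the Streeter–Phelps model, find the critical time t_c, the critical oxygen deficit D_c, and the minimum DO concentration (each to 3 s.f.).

t_c ≈ 0.979 d; D_c ≈ 3.19 mg/L; min DO ≈ 7.61 mg/L

t_c = [1/(k_r−k_d)] ln[(k_r/k_d)(1 − D₀(k_r−k_d)/(k_d L₀))]
= [1/(1.67−0.204)] ln[(1.67/0.204)(1 − 2.16×1.466/(0.204×31.9))]
= (1/1.466) ln[8.186 × 0.5134] = 0.6821 × ln(4.203) = 0.6821 × 1.436 = 0.9794 d.
D_c = (k_d/k_r) L₀ e^(−k_d t_c) = (0.204/1.67) × 31.9 × e^(−0.204×0.9794) = 0.1222 × 31.9 × 0.8189 = 3.191 mg/L.
Minimum DO = C_s − D_c = 10.8 − 3.191 = 7.609 mg/L.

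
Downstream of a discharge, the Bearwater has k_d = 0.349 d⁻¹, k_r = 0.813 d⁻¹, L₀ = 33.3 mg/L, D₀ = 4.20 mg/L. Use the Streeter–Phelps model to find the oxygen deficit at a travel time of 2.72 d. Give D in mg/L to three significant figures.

D ≈ 7.41 mg/L

k_d L₀/(k_r−k_d) = 0.349×33.3/(0.813−0.349) = 11.62/0.4640 = 25.05 mg/L.
e^(−k_d t) = e^(−0.349×2.720) = 0.3870; e^(−k_r t) = e^(−0.813×2.720) = 0.1096.
D = 25.05 × (0.3870 − 0.1096) + 4.20 × 0.1096 = 6.950 + 0.4601 = 7.410 mg/L.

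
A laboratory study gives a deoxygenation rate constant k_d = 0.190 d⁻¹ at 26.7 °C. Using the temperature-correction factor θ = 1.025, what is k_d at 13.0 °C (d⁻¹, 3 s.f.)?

k_d(T₂) = k_d(T₁) · θ^(T₂−T₁) = 0.190 × 1.025^(13.0−26.7)
= 0.190 × 1.025^-13.7 = 0.190 × 0.7130 = 0.1355 d⁻¹.

k_d ≈ 0.135 d⁻¹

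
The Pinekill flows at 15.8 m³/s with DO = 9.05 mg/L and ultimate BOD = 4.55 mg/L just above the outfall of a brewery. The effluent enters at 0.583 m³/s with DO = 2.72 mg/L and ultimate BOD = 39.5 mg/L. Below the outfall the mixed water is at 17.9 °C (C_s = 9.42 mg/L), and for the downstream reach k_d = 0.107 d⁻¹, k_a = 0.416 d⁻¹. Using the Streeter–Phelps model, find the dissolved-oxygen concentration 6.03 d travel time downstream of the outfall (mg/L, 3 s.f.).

Mixed DO = (15.8×9.05 + 0.583×2.72)/(15.8+0.583) = 144.6/16.38 = 8.825 mg/L.
Mixed L₀ = (15.8×4.55 + 0.583×39.5)/(16.38) = 94.92/16.38 = 5.794 mg/L.
Initial deficit D₀ = C_s − DO₀ = 9.42 − 8.825 = 0.5953 mg/L.
D(6.03) = [0.107×5.794/(0.416−0.107)](e^(−0.107×6.03) − e^(−0.416×6.03)) + 0.5953 e^(−0.416×6.03)
= 2.006 × (0.5246 − 0.08139) + 0.5953 × 0.08139 = 0.9375 mg/L.
DO = 9.42 − 0.9375 = 8.482 mg/L.

DO ≈ 8.48 mg/L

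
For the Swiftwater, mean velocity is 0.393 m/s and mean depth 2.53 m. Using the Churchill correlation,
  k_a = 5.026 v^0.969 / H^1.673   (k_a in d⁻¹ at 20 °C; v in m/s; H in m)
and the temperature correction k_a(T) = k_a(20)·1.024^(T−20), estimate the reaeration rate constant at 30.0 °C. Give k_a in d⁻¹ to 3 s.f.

k_a(20) = 5.026 × 0.393^0.969 / 2.53^1.673 = 5.026 × 0.4045 / 4.725 = 0.4303 d⁻¹.
k_a(30.0) = 0.4303 × 1.024^(30.0−20) = 0.4303 × 1.268 = 0.5455 d⁻¹.

k_a ≈ 0.545 d⁻¹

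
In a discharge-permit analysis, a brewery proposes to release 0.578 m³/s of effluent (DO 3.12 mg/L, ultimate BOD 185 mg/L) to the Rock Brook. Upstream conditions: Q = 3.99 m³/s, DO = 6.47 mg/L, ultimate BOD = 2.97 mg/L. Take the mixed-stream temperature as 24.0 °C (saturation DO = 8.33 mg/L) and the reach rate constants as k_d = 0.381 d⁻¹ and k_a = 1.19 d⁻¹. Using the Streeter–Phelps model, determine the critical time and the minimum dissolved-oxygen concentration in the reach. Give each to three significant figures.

t_c ≈ 1.15 d; minimum DO ≈ 2.96 mg/L

Mixed DO = (3.99×6.47 + 0.578×3.12)/(3.99+0.578) = 27.62/4.568 = 6.046 mg/L.
Mixed L₀ = (3.99×2.97 + 0.578×185)/(4.568) = 118.8/4.568 = 26.00 mg/L.
Initial deficit D₀ = C_s − DO₀ = 8.33 − 6.046 = 2.284 mg/L.
t_c = (1/0.8090) ln[(1.19/0.381)(1 − 2.284×0.8090/(0.381×26.00))] = 1.236 × ln(2.541) = 1.153 d.
D_c = (0.381/1.19) × 26.00 × e^(−0.381×1.153) = 0.3202 × 26.00 × 0.6446 = 5.366 mg/L.
Minimum DO = 8.33 − 5.366 = 2.964 mg/L.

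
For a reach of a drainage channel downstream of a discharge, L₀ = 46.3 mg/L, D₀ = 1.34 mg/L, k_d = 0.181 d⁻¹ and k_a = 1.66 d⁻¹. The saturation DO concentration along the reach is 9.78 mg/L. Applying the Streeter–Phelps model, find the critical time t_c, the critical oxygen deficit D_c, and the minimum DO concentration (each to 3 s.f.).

t_c ≈ 1.32 d; D_c ≈ 3.98 mg/L; min DO ≈ 5.80 mg/L

At the critical point dD/dt = 0, so k_d L₀ e^(−k_d t) = k_a D. Substituting D(t) from the Streeter–Phelps equation and solving for t gives
t_c = ln[(k_a/k_d)(1 − D₀(k_a−k_d)/(k_d L₀))] / (k_a−k_d).
Here k_a−k_d = 1.479 d⁻¹ and 1 − D₀(k_a−k_d)/(k_d L₀) = 1 − 1.34×1.479/(0.181×46.3) = 0.7635, so
t_c = ln(9.171 × 0.7635) / 1.479 = 1.946 / 1.479 = 1.316 d.
D_c = (k_d/k_a) L₀ e^(−k_d t_c) = (0.181/1.66) × 46.3 × e^(−0.181×1.316) = 0.1090 × 46.3 × 0.7881 = 3.978 mg/L.
Minimum DO = C_s − D_c = 9.78 − 3.978 = 5.802 mg/L.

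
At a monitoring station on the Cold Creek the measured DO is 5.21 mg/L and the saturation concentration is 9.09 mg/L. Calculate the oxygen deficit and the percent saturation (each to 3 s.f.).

D = C_s − C = 9.09 − 5.21 = 3.88 mg/L.
% saturation = 5.21/9.09 × 100 = 57.3 %.

D ≈ 3.88 mg/L; 57.3 % saturation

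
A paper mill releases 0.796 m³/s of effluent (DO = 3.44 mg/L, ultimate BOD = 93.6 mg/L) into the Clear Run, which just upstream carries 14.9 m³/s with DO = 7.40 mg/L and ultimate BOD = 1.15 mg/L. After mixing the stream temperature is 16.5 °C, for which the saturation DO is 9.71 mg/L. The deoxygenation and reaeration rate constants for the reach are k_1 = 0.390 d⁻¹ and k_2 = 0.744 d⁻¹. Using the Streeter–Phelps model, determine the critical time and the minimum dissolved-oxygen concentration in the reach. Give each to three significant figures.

Mixed DO = (14.9×7.40 + 0.796×3.44)/(14.9+0.796) = 113.0/15.70 = 7.199 mg/L.
Mixed L₀ = (14.9×1.15 + 0.796×93.6)/(15.70) = 91.64/15.70 = 5.838 mg/L.
Initial deficit D₀ = C_s − DO₀ = 9.71 − 7.199 = 2.511 mg/L.
t_c = (1/0.3540) ln[(0.744/0.390)(1 − 2.511×0.3540/(0.390×5.838))] = 2.825 × ln(1.163) = 0.4266 d.
D_c = (0.390/0.744) × 5.838 × e^(−0.390×0.4266) = 0.5242 × 5.838 × 0.8467 = 2.591 mg/L.
Minimum DO = 9.71 − 2.591 = 7.119 mg/L.

t_c ≈ 0.427 d; minimum DO ≈ 7.12 mg/L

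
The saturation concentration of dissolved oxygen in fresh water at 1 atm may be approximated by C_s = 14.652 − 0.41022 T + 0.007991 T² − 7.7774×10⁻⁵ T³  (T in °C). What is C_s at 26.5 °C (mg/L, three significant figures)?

C_s = 14.652 − 0.41022×26.5 + 0.007991×26.5² − 7.7774×10⁻⁵×26.5³ = 7.946 mg/L.

C_s ≈ 7.95 mg/L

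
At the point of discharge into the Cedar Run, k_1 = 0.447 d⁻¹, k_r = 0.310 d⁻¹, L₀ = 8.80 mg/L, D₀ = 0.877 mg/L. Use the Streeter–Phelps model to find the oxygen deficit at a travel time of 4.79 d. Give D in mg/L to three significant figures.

k_1 L₀/(k_r−k_1) = 0.447×8.80/(0.310−0.447) = 3.934/-0.1370 = -28.71 mg/L.
e^(−k_1 t) = e^(−0.447×4.790) = 0.1175; e^(−k_r t) = e^(−0.310×4.790) = 0.2265.
D = -28.71 × (0.1175 − 0.2265) + 0.877 × 0.2265 = 3.130 + 0.1987 = 3.328 mg/L.

D ≈ 3.33 mg/L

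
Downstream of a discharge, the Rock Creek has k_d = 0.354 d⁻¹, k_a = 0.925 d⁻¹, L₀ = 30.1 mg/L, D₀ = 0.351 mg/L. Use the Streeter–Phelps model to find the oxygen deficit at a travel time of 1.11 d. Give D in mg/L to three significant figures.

D ≈ 6.04 mg/L

k_d L₀/(k_a−k_d) = 0.354×30.1/(0.925−0.354) = 10.66/0.5710 = 18.66 mg/L.
e^(−k_d t) = e^(−0.354×1.110) = 0.6751; e^(−k_a t) = e^(−0.925×1.110) = 0.3582.
D = 18.66 × (0.6751 − 0.3582) + 0.351 × 0.3582 = 5.914 + 0.1257 = 6.039 mg/L.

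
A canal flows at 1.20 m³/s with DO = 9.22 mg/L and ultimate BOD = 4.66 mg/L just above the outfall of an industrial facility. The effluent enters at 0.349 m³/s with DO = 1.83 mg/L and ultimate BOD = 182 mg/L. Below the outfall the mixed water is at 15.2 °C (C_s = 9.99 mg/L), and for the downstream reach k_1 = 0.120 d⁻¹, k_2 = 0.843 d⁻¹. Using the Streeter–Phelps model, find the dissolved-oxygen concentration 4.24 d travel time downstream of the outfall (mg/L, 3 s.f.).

DO ≈ 5.68 mg/L

Mixed DO = (1.20×9.22 + 0.349×1.83)/(1.20+0.349) = 11.70/1.549 = 7.555 mg/L.
Mixed L₀ = (1.20×4.66 + 0.349×182)/(1.549) = 69.11/1.549 = 44.62 mg/L.
Initial deficit D₀ = C_s − DO₀ = 9.99 − 7.555 = 2.435 mg/L.
D(4.24) = [0.120×44.62/(0.843−0.120)](e^(−0.120×4.24) − e^(−0.843×4.24)) + 2.435 e^(−0.843×4.24)
= 7.405 × (0.6012 − 0.02803) + 2.435 × 0.02803 = 4.313 mg/L.
DO = 9.99 − 4.313 = 5.677 mg/L.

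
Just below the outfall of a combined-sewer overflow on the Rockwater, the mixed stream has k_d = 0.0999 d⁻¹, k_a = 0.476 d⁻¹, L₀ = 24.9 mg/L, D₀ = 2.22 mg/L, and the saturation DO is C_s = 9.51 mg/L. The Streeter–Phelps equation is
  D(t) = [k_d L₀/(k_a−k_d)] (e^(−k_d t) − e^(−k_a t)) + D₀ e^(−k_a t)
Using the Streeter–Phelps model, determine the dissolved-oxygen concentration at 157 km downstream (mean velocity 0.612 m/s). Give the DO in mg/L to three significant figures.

Travel time t = x/v = 157 km / (0.612 m/s) = 157000 m / 0.612 m/s = 256500 s = 2.969 d.
k_d L₀/(k_a−k_d) = 0.0999×24.9/(0.476−0.0999) = 2.488/0.3761 = 6.614 mg/L.
e^(−k_d t) = e^(−0.0999×2.969) = 0.7433; e^(−k_a t) = e^(−0.476×2.969) = 0.2433.
D = 6.614 × (0.7433 − 0.2433) + 2.22 × 0.2433 = 3.307 + 0.5402 = 3.847 mg/L.
DO = C_s − D = 9.51 − 3.847 = 5.663 mg/L.

DO ≈ 5.66 mg/L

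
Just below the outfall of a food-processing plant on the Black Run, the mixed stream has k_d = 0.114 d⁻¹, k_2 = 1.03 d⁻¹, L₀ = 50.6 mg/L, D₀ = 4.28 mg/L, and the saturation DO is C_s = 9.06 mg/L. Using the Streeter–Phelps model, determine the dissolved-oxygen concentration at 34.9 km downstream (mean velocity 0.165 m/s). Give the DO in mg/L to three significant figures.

Travel time t = x/v = 34.9 km / (0.165 m/s) = 34900 m / 0.165 m/s = 211500 s = 2.448 d.
k_d L₀/(k_2−k_d) = 0.114×50.6/(1.03−0.114) = 5.768/0.9160 = 6.297 mg/L.
e^(−k_d t) = e^(−0.114×2.448) = 0.7565; e^(−k_2 t) = e^(−1.03×2.448) = 0.08034.
D = 6.297 × (0.7565 − 0.08034) + 4.28 × 0.08034 = 4.258 + 0.3438 = 4.602 mg/L.
DO = C_s − D = 9.06 − 4.602 = 4.458 mg/L.

DO ≈ 4.46 mg/L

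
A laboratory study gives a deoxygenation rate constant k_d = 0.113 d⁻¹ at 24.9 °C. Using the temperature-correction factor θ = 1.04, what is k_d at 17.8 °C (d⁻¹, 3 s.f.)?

k_d(T₂) = k_d(T₁) · θ^(T₂−T₁) = 0.113 × 1.04^(17.8−24.9)
= 0.113 × 1.04^-7.10 = 0.113 × 0.7569 = 0.08553 d⁻¹.

k_d ≈ 0.0855 d⁻¹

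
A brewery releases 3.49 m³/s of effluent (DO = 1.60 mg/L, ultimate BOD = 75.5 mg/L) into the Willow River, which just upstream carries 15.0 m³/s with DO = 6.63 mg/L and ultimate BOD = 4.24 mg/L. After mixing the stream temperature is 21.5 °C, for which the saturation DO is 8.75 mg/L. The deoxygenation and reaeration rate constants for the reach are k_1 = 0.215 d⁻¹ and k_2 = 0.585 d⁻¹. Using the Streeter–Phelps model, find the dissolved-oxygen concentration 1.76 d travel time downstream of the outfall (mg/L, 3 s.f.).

Mixed DO = (15.0×6.63 + 3.49×1.60)/(15.0+3.49) = 105.0/18.49 = 5.681 mg/L.
Mixed L₀ = (15.0×4.24 + 3.49×75.5)/(18.49) = 327.1/18.49 = 17.69 mg/L.
Initial deficit D₀ = C_s − DO₀ = 8.75 − 5.681 = 3.069 mg/L.
D(1.76) = [0.215×17.69/(0.585−0.215)](e^(−0.215×1.76) − e^(−0.585×1.76)) + 3.069 e^(−0.585×1.76)
= 10.28 × (0.6850 − 0.3571) + 3.069 × 0.3571 = 4.466 mg/L.
DO = 8.75 − 4.466 = 4.284 mg/L.

DO ≈ 4.28 mg/L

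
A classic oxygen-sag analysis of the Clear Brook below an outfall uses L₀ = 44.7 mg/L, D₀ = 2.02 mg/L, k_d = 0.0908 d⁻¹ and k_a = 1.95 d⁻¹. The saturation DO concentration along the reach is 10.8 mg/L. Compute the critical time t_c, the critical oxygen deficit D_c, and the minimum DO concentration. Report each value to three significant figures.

t_c = [1/(k_a−k_d)] ln[(k_a/k_d)(1 − D₀(k_a−k_d)/(k_d L₀))]
= [1/(1.95−0.0908)] ln[(1.95/0.0908)(1 − 2.02×1.859/(0.0908×44.7))]
= (1/1.859) ln[21.48 × 0.07470] = 0.5379 × ln(1.604) = 0.5379 × 0.4726 = 0.2542 d.
L(t_c) = L₀ e^(−k_d t_c) = 44.7 × 0.9772 = 43.68 mg/L, and at the critical point k_a D_c = k_d L, so D_c = (0.0908/1.95) × 43.68 = 2.034 mg/L.
Minimum DO = C_s − D_c = 10.8 − 2.034 = 8.766 mg/L.

t_c ≈ 0.254 d; D_c ≈ 2.03 mg/L; min DO ≈ 8.77 mg/L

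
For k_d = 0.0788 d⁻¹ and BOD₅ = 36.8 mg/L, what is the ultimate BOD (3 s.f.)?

BOD₅ = L₀(1 − e^(−5k_d)) ⇒ L₀ = BOD₅ / (1 − e^(−5×0.0788))
= 36.8 / (1 − 0.6744) = 36.8 / 0.3256 = 113.0 mg/L.

L₀ ≈ 113 mg/L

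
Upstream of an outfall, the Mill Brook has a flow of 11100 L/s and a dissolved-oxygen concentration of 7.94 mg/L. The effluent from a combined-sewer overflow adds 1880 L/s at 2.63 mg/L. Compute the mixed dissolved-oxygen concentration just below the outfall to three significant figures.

7.17 mg/L

Flow-weighted mixing: C = (Q_r C_r + Q_w C_w)/(Q_r + Q_w)
= (11100×7.94 + 1880×2.63)/(11100 + 1880) = 93080/12980 = 7.171 mg/L.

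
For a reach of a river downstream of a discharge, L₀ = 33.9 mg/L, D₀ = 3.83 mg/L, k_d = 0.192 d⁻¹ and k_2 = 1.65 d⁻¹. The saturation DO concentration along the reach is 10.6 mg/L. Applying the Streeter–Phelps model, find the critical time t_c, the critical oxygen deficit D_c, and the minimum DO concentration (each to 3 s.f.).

t_c = [1/(k_2−k_d)] ln[(k_2/k_d)(1 − D₀(k_2−k_d)/(k_d L₀))]
= [1/(1.65−0.192)] ln[(1.65/0.192)(1 − 3.83×1.458/(0.192×33.9))]
= (1/1.458) ln[8.594 × 0.1421] = 0.6859 × ln(1.221) = 0.6859 × 0.1996 = 0.1369 d.
D_c = (k_d/k_2) L₀ e^(−k_d t_c) = (0.192/1.65) × 33.9 × e^(−0.192×0.1369) = 0.1164 × 33.9 × 0.9741 = 3.842 mg/L.
Minimum DO = C_s − D_c = 10.6 − 3.842 = 6.758 mg/L.

t_c ≈ 0.137 d; D_c ≈ 3.84 mg/L; min DO ≈ 6.76 mg/L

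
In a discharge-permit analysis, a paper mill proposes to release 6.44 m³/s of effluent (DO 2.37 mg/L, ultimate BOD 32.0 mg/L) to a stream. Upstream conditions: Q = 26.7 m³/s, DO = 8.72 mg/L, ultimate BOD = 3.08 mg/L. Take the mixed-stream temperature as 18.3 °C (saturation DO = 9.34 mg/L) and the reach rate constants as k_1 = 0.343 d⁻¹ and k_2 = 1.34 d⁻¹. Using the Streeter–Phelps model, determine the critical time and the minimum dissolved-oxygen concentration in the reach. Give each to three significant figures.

t_c ≈ 0.398 d; minimum DO ≈ 7.40 mg/L

Mixed DO = (26.7×8.72 + 6.44×2.37)/(26.7+6.44) = 248.1/33.14 = 7.486 mg/L.
Mixed L₀ = (26.7×3.08 + 6.44×32.0)/(33.14) = 288.3/33.14 = 8.700 mg/L.
Initial deficit D₀ = C_s − DO₀ = 9.34 − 7.486 = 1.854 mg/L.
t_c = (1/0.9970) ln[(1.34/0.343)(1 − 1.854×0.9970/(0.343×8.700))] = 1.003 × ln(1.487) = 0.3978 d.
D_c = (0.343/1.34) × 8.700 × e^(−0.343×0.3978) = 0.2560 × 8.700 × 0.8724 = 1.943 mg/L.
Minimum DO = 9.34 − 1.943 = 7.397 mg/L.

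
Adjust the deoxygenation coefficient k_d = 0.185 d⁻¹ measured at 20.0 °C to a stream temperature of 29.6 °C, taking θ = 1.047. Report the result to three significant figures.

k_d(T₂) = k_d(T₁) · θ^(T₂−T₁) = 0.185 × 1.047^(29.6−20.0)
= 0.185 × 1.047^9.60 = 0.185 × 1.554 = 0.2875 d⁻¹.

k_d ≈ 0.288 d⁻¹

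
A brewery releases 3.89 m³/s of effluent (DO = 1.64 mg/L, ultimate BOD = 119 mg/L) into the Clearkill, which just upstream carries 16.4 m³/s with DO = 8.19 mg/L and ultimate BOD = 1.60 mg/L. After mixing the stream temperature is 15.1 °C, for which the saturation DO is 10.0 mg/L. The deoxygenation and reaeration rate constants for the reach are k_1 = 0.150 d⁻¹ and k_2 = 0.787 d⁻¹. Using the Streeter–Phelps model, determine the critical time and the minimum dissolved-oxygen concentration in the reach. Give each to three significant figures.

Mixed DO = (16.4×8.19 + 3.89×1.64)/(16.4+3.89) = 140.7/20.29 = 6.934 mg/L.
Mixed L₀ = (16.4×1.60 + 3.89×119)/(20.29) = 489.2/20.29 = 24.11 mg/L.
Initial deficit D₀ = C_s − DO₀ = 10.0 − 6.934 = 3.066 mg/L.
t_c = (1/0.6370) ln[(0.787/0.150)(1 − 3.066×0.6370/(0.150×24.11))] = 1.570 × ln(2.413) = 1.383 d.
D_c = (0.150/0.787) × 24.11 × e^(−0.150×1.383) = 0.1906 × 24.11 × 0.8127 = 3.734 mg/L.
Minimum DO = 10.0 − 3.734 = 6.266 mg/L.

t_c ≈ 1.38 d; minimum DO ≈ 6.27 mg/L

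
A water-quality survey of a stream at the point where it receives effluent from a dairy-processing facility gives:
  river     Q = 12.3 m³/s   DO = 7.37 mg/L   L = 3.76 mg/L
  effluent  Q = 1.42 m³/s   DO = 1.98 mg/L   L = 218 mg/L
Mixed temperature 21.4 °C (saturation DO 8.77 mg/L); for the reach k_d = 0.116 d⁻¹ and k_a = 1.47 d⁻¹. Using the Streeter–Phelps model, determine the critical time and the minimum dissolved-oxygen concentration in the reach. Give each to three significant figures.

t_c ≈ 0.302 d; minimum DO ≈ 6.79 mg/L

Mixed DO = (12.3×7.37 + 1.42×1.98)/(12.3+1.42) = 93.46/13.72 = 6.812 mg/L.
Mixed L₀ = (12.3×3.76 + 1.42×218)/(13.72) = 355.8/13.72 = 25.93 mg/L.
Initial deficit D₀ = C_s − DO₀ = 8.77 − 6.812 = 1.958 mg/L.
t_c = (1/1.354) ln[(1.47/0.116)(1 − 1.958×1.354/(0.116×25.93))] = 0.7386 × ln(1.505) = 0.3021 d.
D_c = (0.116/1.47) × 25.93 × e^(−0.116×0.3021) = 0.07891 × 25.93 × 0.9656 = 1.976 mg/L.
Minimum DO = 8.77 − 1.976 = 6.794 mg/L.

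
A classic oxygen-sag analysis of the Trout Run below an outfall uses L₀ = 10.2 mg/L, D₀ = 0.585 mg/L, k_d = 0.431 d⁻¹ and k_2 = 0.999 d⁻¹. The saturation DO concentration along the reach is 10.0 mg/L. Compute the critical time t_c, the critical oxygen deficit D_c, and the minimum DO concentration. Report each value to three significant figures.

t_c = [1/(k_2−k_d)] ln[(k_2/k_d)(1 − D₀(k_2−k_d)/(k_d L₀))]
= [1/(0.999−0.431)] ln[(0.999/0.431)(1 − 0.585×0.5680/(0.431×10.2))]
= (1/0.5680) ln[2.318 × 0.9244] = 1.761 × ln(2.143) = 1.761 × 0.7621 = 1.342 d.
D_c = (k_d/k_2) L₀ e^(−k_d t_c) = (0.431/0.999) × 10.2 × e^(−0.431×1.342) = 0.4314 × 10.2 × 0.5609 = 2.468 mg/L.
Minimum DO = C_s − D_c = 10.0 − 2.468 = 7.532 mg/L.

t_c ≈ 1.34 d; D_c ≈ 2.47 mg/L; min DO ≈ 7.53 mg/L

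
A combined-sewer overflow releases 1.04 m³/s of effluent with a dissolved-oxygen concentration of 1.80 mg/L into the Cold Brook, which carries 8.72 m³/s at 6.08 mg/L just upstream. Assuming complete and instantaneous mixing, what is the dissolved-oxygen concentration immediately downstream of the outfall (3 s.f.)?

Flow-weighted mixing: C = (Q_r C_r + Q_w C_w)/(Q_r + Q_w)
= (8.72×6.08 + 1.04×1.80)/(8.72 + 1.04) = 54.89/9.760 = 5.624 mg/L.

5.62 mg/L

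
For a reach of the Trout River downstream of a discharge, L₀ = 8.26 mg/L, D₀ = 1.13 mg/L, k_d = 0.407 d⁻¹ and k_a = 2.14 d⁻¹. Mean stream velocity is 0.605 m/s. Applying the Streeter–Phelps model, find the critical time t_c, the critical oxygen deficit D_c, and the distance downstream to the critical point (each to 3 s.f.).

t_c ≈ 0.454 d; D_c ≈ 1.31 mg/L; x_c ≈ 23.7 km

t_c = [1/(k_a−k_d)] ln[(k_a/k_d)(1 − D₀(k_a−k_d)/(k_d L₀))]
= [1/(2.14−0.407)] ln[(2.14/0.407)(1 − 1.13×1.733/(0.407×8.26))]
= (1/1.733) ln[5.258 × 0.4175] = 0.5770 × ln(2.195) = 0.5770 × 0.7863 = 0.4537 d.
D_c = (k_d/k_a) L₀ e^(−k_d t_c) = (0.407/2.14) × 8.26 × e^(−0.407×0.4537) = 0.1902 × 8.26 × 0.8314 = 1.306 mg/L.
x_c = v t_c = 0.605 m/s × 0.4537 d × 86400 s/d = 23720 m ≈ 23.7 km.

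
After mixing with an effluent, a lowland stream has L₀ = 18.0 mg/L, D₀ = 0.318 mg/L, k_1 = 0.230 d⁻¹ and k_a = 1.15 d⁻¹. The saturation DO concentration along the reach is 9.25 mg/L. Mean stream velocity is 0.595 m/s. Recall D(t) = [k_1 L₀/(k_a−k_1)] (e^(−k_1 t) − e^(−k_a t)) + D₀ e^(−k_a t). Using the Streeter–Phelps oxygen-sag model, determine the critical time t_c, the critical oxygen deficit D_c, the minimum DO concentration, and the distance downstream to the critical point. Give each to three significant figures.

At the critical point dD/dt = 0, so k_1 L₀ e^(−k_1 t) = k_a D. Substituting D(t) from the Streeter–Phelps equation and solving for t gives
t_c = ln[(k_a/k_1)(1 − D₀(k_a−k_1)/(k_1 L₀))] / (k_a−k_1).
Here k_a−k_1 = 0.9200 d⁻¹ and 1 − D₀(k_a−k_1)/(k_1 L₀) = 1 − 0.318×0.9200/(0.230×18.0) = 0.9293, so
t_c = ln(5.000 × 0.9293) / 0.9200 = 1.536 / 0.9200 = 1.670 d.
L(t_c) = L₀ e^(−k_1 t_c) = 18.0 × 0.6811 = 12.26 mg/L, and at the critical point k_a D_c = k_1 L, so D_c = (0.230/1.15) × 12.26 = 2.452 mg/L.
Minimum DO = C_s − D_c = 9.25 − 2.452 = 6.798 mg/L.
x_c = v t_c = 0.595 m/s × 1.670 d × 86400 s/d = 85840 m ≈ 85.8 km.

t_c ≈ 1.67 d; D_c ≈ 2.45 mg/L; min DO ≈ 6.80 mg/L; x_c ≈ 85.8 km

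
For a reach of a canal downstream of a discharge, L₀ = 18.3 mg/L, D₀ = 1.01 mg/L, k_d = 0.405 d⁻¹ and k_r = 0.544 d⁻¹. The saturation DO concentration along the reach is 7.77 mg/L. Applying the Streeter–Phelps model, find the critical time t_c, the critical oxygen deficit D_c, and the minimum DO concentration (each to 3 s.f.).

t_c ≈ 1.99 d; D_c ≈ 6.10 mg/L; min DO ≈ 1.67 mg/L

At the critical point dD/dt = 0, so k_d L₀ e^(−k_d t) = k_r D. Substituting D(t) from the Streeter–Phelps equation and solving for t gives
t_c = ln[(k_r/k_d)(1 − D₀(k_r−k_d)/(k_d L₀))] / (k_r−k_d).
Here k_r−k_d = 0.1390 d⁻¹ and 1 − D₀(k_r−k_d)/(k_d L₀) = 1 − 1.01×0.1390/(0.405×18.3) = 0.9811, so
t_c = ln(1.343 × 0.9811) / 0.1390 = 0.2759 / 0.1390 = 1.985 d.
L(t_c) = L₀ e^(−k_d t_c) = 18.3 × 0.4475 = 8.190 mg/L, and at the critical point k_r D_c = k_d L, so D_c = (0.405/0.544) × 8.190 = 6.097 mg/L.
Minimum DO = C_s − D_c = 7.77 − 6.097 = 1.673 mg/L.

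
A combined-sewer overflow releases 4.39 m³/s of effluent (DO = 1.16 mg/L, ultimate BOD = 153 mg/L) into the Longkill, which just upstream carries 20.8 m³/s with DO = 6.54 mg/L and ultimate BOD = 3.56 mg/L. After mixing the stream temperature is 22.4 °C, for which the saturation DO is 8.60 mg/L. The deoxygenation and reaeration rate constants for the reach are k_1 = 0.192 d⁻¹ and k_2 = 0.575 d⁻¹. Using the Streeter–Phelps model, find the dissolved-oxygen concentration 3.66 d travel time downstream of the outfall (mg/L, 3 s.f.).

DO ≈ 2.69 mg/L

Mixed DO = (20.8×6.54 + 4.39×1.16)/(20.8+4.39) = 141.1/25.19 = 5.602 mg/L.
Mixed L₀ = (20.8×3.56 + 4.39×153)/(25.19) = 745.7/25.19 = 29.60 mg/L.
Initial deficit D₀ = C_s − DO₀ = 8.60 − 5.602 = 2.998 mg/L.
D(3.66) = [0.192×29.60/(0.575−0.192)](e^(−0.192×3.66) − e^(−0.575×3.66)) + 2.998 e^(−0.575×3.66)
= 14.84 × (0.4952 − 0.1219) + 2.998 × 0.1219 = 5.906 mg/L.
DO = 8.60 − 5.906 = 2.694 mg/L.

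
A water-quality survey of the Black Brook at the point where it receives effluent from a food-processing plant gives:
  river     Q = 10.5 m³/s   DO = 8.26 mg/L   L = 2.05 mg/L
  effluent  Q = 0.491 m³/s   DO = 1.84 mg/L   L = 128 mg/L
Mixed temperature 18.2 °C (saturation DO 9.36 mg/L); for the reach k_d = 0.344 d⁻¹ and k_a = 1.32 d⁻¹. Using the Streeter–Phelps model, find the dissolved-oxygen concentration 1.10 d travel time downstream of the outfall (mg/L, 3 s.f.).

DO ≈ 7.82 mg/L

Mixed DO = (10.5×8.26 + 0.491×1.84)/(10.5+0.491) = 87.63/10.99 = 7.973 mg/L.
Mixed L₀ = (10.5×2.05 + 0.491×128)/(10.99) = 84.37/10.99 = 7.677 mg/L.
Initial deficit D₀ = C_s − DO₀ = 9.36 − 7.973 = 1.387 mg/L.
D(1.10) = [0.344×7.677/(1.32−0.344)](e^(−0.344×1.10) − e^(−1.32×1.10)) + 1.387 e^(−1.32×1.10)
= 2.706 × (0.6850 − 0.2341) + 1.387 × 0.2341 = 1.545 mg/L.
DO = 9.36 − 1.545 = 7.815 mg/L.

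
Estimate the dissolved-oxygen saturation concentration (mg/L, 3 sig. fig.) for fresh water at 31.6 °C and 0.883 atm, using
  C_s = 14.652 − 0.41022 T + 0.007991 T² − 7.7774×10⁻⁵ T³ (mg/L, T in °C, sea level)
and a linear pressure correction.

C_s ≈ 6.37 mg/L

At sea level: C_s = 14.652 − 0.41022×31.6 + 0.007991×31.6² − 7.7774×10⁻⁵×31.6³ = 7.214 mg/L.
Pressure correction: C_s' = 7.214 × 0.883 = 6.370 mg/L.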